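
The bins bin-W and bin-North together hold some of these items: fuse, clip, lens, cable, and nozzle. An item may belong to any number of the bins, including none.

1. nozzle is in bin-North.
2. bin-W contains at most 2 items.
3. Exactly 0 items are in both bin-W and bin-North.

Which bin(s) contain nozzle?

nozzle: bin-North

From (1): nozzle ∈ bin-North.
Suppose nozzle ∈ bin-W: no assignment then satisfies all the clues, so nozzle ∉ bin-W.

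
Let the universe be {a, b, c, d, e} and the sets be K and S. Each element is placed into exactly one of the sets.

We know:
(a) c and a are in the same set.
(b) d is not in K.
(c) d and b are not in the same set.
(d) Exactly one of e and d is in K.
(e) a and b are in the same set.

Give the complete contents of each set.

From (b): d ∉ K.
(d) (exactly one): e ∈ K.
Only one set left: d ∈ S.
(c): b ∉ S.
(e): a matches b: a ∉ S.
Only one set left: a ∈ K.
Only one set left: b ∈ K.
(a): c matches a: c ∈ K.

K = {a, b, c, e}; S = {d}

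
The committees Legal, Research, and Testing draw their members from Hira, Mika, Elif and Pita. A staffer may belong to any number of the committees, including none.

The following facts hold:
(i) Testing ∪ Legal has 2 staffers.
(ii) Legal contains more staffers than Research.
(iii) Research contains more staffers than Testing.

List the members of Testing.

Testing = {}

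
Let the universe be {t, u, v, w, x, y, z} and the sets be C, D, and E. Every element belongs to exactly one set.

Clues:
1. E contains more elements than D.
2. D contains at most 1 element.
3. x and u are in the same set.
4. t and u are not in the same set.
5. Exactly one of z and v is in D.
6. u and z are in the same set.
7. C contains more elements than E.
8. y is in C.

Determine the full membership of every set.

C = {u, x, y, z}; D = {v}; E = {t, w}

From (8): y ∈ C.
Suppose t ∈ C: no assignment then satisfies all the clues, so t ∉ C.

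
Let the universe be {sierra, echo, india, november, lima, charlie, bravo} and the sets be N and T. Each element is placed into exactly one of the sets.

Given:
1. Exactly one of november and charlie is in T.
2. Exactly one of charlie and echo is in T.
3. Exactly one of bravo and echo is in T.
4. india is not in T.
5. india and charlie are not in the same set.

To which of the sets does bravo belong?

bravo: T

From (4): india ∉ T.
Only one set left: india ∈ N.
(5): charlie ∉ N.
Only one set left: charlie ∈ T.
(1) (exactly one): november ∉ T.
(2) (exactly one): echo ∉ T.
(3) (exactly one): bravo ∈ T.
Only one set left: echo ∈ N.
Only one set left: november ∈ N.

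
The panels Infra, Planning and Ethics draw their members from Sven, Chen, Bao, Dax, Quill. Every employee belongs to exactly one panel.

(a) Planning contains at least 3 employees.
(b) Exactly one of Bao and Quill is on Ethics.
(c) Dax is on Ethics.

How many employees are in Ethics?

2

From (c): Dax ∈ Ethics.
Suppose Sven ∈ Infra: no assignment then satisfies all the clues, so Sven ∉ Infra.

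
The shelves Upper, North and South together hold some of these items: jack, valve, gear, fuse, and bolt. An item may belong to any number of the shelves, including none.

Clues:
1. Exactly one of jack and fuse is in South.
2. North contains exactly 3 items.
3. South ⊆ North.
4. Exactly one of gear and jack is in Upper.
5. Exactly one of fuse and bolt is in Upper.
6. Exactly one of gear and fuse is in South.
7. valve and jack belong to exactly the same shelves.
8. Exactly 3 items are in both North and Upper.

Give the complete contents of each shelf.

Upper = {fuse, jack, valve}; North = {fuse, jack, valve}; South = {fuse}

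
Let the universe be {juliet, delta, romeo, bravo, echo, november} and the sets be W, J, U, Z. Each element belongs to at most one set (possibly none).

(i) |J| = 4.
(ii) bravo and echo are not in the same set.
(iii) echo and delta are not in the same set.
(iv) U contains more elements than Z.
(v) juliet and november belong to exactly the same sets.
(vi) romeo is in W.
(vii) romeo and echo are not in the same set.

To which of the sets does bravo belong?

bravo: J

From (vi): romeo ∈ W.
(vii): echo ∉ W.
Suppose bravo ∈ W: no assignment then satisfies all the clues, so bravo ∉ W.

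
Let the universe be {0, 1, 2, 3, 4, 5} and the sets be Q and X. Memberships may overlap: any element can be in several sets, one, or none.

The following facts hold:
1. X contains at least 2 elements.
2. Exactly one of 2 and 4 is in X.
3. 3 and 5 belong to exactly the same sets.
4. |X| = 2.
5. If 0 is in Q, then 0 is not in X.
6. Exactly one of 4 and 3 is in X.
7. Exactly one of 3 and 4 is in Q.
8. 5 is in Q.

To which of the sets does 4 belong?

From (8): 5 ∈ Q.
(3): 3 matches 5: 3 ∈ Q.
(7) (exactly one): 4 ∉ Q.
Suppose 4 ∉ X: no assignment then satisfies all the clues, so 4 ∈ X.

4: X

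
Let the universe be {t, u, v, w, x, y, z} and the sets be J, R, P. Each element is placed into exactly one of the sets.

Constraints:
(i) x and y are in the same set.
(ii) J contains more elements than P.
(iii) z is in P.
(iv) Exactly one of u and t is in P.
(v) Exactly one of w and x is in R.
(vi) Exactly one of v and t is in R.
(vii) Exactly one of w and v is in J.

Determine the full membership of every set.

J = {v, x, y}; R = {t, w}; P = {u, z}

From (iii): z ∈ P.
Suppose t ∈ J: no assignment then satisfies all the clues, so t ∉ J.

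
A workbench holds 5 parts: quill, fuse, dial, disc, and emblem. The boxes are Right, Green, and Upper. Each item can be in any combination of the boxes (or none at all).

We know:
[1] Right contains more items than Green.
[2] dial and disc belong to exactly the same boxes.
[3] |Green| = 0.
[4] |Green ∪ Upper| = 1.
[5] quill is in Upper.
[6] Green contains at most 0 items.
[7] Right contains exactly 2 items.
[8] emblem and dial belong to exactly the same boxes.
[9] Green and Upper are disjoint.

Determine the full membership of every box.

Right = {fuse, quill}; Green = {}; Upper = {quill}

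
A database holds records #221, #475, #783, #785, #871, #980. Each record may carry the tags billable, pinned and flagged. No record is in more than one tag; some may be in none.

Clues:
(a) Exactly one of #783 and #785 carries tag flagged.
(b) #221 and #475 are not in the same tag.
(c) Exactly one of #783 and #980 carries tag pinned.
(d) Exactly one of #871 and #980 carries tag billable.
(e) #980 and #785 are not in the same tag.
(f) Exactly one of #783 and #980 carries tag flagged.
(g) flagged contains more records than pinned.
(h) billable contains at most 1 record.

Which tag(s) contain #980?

#980: pinned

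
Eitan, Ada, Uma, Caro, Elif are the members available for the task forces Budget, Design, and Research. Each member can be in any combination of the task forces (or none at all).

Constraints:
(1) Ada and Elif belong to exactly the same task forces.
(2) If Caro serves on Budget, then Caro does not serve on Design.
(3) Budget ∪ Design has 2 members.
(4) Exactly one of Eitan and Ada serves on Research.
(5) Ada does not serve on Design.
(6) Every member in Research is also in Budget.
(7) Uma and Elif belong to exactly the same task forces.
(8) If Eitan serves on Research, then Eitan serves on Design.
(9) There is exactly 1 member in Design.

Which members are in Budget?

From (5): Ada ∉ Design.
(1): Elif matches Ada: Elif ∉ Design.
(7): Uma matches Elif: Uma ∉ Design.
Suppose Eitan ∉ Budget: no assignment then satisfies all the clues, so Eitan ∈ Budget.

Budget = {Caro, Eitan}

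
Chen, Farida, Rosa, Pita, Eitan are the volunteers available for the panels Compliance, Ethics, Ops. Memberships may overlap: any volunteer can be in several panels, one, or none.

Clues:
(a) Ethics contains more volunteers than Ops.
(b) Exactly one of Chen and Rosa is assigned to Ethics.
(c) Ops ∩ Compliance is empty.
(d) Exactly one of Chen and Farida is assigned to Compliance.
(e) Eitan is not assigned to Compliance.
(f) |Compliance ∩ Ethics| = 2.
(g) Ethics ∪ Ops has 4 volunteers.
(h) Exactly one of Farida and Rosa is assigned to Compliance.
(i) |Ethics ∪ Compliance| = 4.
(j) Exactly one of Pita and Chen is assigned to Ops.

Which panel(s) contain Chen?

Chen: Ethics, Ops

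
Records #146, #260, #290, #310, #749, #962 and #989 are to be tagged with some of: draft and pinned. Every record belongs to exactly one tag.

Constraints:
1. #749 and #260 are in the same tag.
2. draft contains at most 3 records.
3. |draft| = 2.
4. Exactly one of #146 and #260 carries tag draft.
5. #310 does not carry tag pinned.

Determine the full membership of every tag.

draft = {#146, #310}; pinned = {#260, #290, #749, #962, #989}

From (5): #310 ∉ pinned.
Only one tag left: #310 ∈ draft.
Suppose #146 ∉ draft: no assignment then satisfies all the clues, so #146 ∈ draft.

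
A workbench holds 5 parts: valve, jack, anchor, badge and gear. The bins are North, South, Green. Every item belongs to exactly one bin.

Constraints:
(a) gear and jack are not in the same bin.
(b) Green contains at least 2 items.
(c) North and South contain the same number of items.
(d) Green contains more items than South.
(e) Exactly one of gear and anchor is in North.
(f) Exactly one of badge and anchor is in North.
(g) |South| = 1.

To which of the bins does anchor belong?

anchor: North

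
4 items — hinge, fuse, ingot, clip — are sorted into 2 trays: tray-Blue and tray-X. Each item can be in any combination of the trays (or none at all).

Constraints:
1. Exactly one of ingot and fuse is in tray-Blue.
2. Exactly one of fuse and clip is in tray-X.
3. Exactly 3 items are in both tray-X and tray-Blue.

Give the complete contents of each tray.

tray-Blue = {clip, hinge, ingot}; tray-X = {clip, hinge, ingot}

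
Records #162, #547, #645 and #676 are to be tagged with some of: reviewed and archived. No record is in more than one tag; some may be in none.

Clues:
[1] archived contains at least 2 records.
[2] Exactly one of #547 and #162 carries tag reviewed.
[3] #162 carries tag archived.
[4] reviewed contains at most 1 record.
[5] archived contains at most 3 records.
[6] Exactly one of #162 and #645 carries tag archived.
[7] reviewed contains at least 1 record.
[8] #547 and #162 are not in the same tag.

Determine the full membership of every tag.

reviewed = {#547}; archived = {#162, #676}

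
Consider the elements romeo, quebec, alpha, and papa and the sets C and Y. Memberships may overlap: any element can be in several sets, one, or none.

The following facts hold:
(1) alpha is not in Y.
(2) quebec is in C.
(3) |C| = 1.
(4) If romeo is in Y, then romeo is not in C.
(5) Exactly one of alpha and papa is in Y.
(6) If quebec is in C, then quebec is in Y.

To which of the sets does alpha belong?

From (1): alpha ∉ Y.
From (2): quebec ∈ C.
(3): C already has 1, so the rest are out.
(5) (exactly one): papa ∈ Y.
(6): quebec ∈ Y.

alpha: none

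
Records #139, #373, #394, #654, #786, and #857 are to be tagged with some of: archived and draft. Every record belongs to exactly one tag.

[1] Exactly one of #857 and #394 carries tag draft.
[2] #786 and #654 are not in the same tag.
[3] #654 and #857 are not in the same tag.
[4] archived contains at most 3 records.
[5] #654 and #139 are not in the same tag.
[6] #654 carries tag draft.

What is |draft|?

3

From (6): #654 ∈ draft.
(2): #786 ∉ draft.
(3): #857 ∉ draft.
(5): #139 ∉ draft.
Only one tag left: #139 ∈ archived.
Only one tag left: #786 ∈ archived.
Only one tag left: #857 ∈ archived.
(1) (exactly one): #394 ∈ draft.
(4): archived already has 3, so the rest are out.
Only one tag left: #373 ∈ draft.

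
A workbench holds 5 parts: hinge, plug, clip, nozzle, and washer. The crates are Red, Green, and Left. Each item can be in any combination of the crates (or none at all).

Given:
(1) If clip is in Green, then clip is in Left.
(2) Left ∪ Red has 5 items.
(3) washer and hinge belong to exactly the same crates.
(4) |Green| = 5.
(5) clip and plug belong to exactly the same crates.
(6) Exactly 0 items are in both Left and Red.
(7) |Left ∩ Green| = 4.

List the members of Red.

(4): only 5 candidates remain for Green, so all are in.
(1): clip ∈ Left.
(5): plug matches clip: plug ∈ Left.
Suppose hinge ∈ Red: no assignment then satisfies all the clues, so hinge ∉ Red.

Red = {nozzle}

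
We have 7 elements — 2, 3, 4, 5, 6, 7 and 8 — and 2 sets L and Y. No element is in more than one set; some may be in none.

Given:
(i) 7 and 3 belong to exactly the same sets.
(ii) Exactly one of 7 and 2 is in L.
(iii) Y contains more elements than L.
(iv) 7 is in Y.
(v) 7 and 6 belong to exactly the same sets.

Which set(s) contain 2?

2: L

From (iv): 7 ∈ Y.
(i): 3 matches 7: 3 ∉ L.
(i): 3 matches 7: 3 ∈ Y.
(ii) (exactly one): 2 ∈ L.
(v): 6 matches 7: 6 ∉ L.
(v): 6 matches 7: 6 ∈ Y.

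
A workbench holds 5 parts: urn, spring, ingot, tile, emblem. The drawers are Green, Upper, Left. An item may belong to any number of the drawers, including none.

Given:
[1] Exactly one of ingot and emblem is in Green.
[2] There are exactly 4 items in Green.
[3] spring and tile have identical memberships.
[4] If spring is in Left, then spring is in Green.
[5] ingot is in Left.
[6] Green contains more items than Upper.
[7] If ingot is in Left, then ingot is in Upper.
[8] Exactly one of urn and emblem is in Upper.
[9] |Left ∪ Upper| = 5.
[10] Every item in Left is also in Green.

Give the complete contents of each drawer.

Green = {ingot, spring, tile, urn}; Upper = {emblem, ingot}; Left = {ingot, spring, tile, urn}

From (5): ingot ∈ Left.
(7): ingot ∈ Upper.
(10) with ingot ∈ Left: ingot ∈ Green.
(1) (exactly one): emblem ∉ Green.
(2): only 4 candidates remain for Green, so all are in.
(10) contrapositive: emblem ∉ Left.
Suppose urn ∈ Upper: no assignment then satisfies all the clues, so urn ∉ Upper.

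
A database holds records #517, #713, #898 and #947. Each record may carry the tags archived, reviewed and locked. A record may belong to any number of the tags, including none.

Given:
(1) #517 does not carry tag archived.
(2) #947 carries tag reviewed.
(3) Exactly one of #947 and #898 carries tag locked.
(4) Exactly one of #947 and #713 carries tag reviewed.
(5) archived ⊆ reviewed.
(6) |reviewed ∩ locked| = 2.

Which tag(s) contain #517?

#517: locked, reviewed

From (1): #517 ∉ archived.
From (2): #947 ∈ reviewed.
(4) (exactly one): #713 ∉ reviewed.
(5) contrapositive: #713 ∉ archived.
Suppose #517 ∉ reviewed: no assignment then satisfies all the clues, so #517 ∈ reviewed.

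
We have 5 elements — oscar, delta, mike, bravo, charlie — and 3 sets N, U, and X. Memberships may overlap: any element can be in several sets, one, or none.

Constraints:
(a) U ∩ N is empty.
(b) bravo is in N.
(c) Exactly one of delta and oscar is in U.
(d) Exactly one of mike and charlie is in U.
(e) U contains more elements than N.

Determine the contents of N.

N = {bravo}

From (b): bravo ∈ N.
(a) (disjoint): bravo ∉ U.
Suppose oscar ∈ N: no assignment then satisfies all the clues, so oscar ∉ N.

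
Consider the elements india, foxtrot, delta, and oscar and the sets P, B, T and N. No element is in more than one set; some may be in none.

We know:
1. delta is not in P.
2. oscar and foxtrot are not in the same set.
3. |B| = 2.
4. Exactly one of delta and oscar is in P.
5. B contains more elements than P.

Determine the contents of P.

From (1): delta ∉ P.
(4) (exactly one): oscar ∈ P.
(2): foxtrot ∉ P.
Suppose india ∈ P: no assignment then satisfies all the clues, so india ∉ P.

P = {oscar}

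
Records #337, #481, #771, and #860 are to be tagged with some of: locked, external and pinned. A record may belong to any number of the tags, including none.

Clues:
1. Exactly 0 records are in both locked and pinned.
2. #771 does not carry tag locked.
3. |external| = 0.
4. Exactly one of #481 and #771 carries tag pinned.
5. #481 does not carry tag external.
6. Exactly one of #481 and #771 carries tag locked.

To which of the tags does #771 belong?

From (2): #771 ∉ locked.
From (5): #481 ∉ external.
(3): external already has 0, so the rest are out.
(6) (exactly one): #481 ∈ locked.
Suppose #771 ∉ pinned: no assignment then satisfies all the clues, so #771 ∈ pinned.

#771: pinned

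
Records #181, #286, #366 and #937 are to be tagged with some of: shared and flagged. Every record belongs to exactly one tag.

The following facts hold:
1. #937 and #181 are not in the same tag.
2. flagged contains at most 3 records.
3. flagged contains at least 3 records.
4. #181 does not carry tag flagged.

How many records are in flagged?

3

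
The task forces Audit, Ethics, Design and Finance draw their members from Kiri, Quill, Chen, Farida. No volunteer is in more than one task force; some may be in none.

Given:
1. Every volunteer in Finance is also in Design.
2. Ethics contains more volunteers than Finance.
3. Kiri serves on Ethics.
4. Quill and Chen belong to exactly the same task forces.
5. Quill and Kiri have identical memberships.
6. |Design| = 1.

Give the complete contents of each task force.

From (3): Kiri ∈ Ethics.
(5): Quill matches Kiri: Quill ∉ Audit.
(5): Quill matches Kiri: Quill ∈ Ethics.
(4): Chen matches Quill: Chen ∉ Audit.
(4): Chen matches Quill: Chen ∈ Ethics.
(6): only 1 candidates remain for Design, so all are in.

Audit = {}; Ethics = {Chen, Kiri, Quill}; Design = {Farida}; Finance = {}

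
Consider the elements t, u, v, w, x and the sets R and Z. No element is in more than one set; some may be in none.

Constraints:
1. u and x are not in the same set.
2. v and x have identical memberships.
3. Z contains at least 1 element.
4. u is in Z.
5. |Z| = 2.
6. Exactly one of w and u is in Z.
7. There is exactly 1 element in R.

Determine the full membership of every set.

R = {w}; Z = {t, u}

From (4): u ∈ Z.
(1): x ∉ Z.
(2): v matches x: v ∉ Z.
(6) (exactly one): w ∉ Z.
(5): only 2 candidates remain for Z, so all are in.
Suppose v ∈ R: no assignment then satisfies all the clues, so v ∉ R.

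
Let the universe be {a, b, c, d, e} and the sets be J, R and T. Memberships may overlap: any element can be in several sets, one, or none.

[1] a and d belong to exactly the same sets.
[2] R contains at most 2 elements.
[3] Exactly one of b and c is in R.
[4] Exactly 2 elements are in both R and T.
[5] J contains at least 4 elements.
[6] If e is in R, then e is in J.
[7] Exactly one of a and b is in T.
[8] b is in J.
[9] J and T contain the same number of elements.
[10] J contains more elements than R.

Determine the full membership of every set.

J = {a, b, d, e}; R = {c, e}; T = {a, c, d, e}

From (8): b ∈ J.
Suppose a ∉ J: no assignment then satisfies all the clues, so a ∈ J.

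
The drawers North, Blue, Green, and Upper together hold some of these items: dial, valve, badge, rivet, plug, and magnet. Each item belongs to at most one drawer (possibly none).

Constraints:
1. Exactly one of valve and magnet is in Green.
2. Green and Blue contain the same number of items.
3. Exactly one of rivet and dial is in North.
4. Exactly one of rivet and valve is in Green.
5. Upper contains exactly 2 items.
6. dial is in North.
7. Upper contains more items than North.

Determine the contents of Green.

Green = {valve}

From (6): dial ∈ North.
(3) (exactly one): rivet ∉ North.
Suppose valve ∉ Green: no assignment then satisfies all the clues, so valve ∈ Green.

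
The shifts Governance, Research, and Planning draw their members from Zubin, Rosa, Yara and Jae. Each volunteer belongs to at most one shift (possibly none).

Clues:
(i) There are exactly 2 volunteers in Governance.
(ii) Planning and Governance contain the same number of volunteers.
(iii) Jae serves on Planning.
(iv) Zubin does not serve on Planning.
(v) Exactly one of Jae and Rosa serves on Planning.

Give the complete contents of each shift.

Governance = {Rosa, Zubin}; Research = {}; Planning = {Jae, Yara}

From (iii): Jae ∈ Planning.
From (iv): Zubin ∉ Planning.
(v) (exactly one): Rosa ∉ Planning.
Suppose Zubin ∉ Governance: no assignment then satisfies all the clues, so Zubin ∈ Governance.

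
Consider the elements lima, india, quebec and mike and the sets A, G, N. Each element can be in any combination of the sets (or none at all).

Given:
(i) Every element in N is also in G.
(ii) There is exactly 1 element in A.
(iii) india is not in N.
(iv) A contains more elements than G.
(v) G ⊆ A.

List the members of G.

G = {}

From (iii): india ∉ N.
Suppose lima ∈ G: no assignment then satisfies all the clues, so lima ∉ G.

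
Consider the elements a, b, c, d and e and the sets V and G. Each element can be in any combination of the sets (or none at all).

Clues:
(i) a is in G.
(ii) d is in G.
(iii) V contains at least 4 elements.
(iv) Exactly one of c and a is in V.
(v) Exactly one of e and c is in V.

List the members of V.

V = {a, b, d, e}

From (i): a ∈ G.
From (ii): d ∈ G.
Suppose a ∉ V: no assignment then satisfies all the clues, so a ∈ V.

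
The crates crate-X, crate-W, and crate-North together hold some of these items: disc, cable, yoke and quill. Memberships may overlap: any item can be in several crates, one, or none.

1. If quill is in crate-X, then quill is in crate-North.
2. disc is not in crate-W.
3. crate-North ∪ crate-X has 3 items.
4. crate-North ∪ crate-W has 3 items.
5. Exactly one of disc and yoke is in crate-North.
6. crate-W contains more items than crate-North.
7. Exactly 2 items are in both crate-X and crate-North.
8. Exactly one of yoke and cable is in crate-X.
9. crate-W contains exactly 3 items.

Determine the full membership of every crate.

crate-X = {disc, quill, yoke}; crate-W = {cable, quill, yoke}; crate-North = {quill, yoke}

From (2): disc ∉ crate-W.
(9): only 3 candidates remain for crate-W, so all are in.
Suppose disc ∉ crate-X: no assignment then satisfies all the clues, so disc ∈ crate-X.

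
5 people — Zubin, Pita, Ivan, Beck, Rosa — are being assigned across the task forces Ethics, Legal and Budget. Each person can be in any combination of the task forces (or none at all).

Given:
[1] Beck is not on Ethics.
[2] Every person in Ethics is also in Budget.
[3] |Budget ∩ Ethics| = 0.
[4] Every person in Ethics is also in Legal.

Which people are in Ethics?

From (1): Beck ∉ Ethics.
Suppose Zubin ∈ Ethics: no assignment then satisfies all the clues, so Zubin ∉ Ethics.

Ethics = {}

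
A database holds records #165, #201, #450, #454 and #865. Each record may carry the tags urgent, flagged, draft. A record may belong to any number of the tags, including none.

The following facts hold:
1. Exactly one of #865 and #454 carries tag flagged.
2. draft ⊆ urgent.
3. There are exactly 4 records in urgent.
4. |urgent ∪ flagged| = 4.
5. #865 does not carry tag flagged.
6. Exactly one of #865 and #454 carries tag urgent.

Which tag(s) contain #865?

#865: none

From (5): #865 ∉ flagged.
(1) (exactly one): #454 ∈ flagged.
Suppose #865 ∈ urgent: no assignment then satisfies all the clues, so #865 ∉ urgent.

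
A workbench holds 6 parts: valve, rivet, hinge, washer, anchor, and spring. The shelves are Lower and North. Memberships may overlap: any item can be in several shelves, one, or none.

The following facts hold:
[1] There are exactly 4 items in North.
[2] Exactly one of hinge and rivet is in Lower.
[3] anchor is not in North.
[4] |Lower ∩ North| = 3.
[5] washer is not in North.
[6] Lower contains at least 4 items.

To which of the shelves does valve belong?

From (3): anchor ∉ North.
From (5): washer ∉ North.
(1): only 4 candidates remain for North, so all are in.
Suppose valve ∉ Lower: no assignment then satisfies all the clues, so valve ∈ Lower.

valve: Lower, North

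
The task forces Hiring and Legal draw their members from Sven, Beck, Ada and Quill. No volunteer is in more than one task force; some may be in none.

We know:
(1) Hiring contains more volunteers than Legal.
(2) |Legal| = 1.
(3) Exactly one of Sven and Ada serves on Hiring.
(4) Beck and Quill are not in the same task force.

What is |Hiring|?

2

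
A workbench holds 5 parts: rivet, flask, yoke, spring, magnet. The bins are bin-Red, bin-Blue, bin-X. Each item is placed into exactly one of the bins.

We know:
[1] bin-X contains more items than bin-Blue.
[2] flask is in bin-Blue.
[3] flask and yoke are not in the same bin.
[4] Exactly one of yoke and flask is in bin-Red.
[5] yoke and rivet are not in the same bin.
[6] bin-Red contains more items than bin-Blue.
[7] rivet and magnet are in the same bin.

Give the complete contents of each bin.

bin-Red = {spring, yoke}; bin-Blue = {flask}; bin-X = {magnet, rivet}

From (2): flask ∈ bin-Blue.
(3): yoke ∉ bin-Blue.
(4) (exactly one): yoke ∈ bin-Red.
(5): rivet ∉ bin-Red.
(7): magnet matches rivet: magnet ∉ bin-Red.
Suppose rivet ∈ bin-Blue: no assignment then satisfies all the clues, so rivet ∉ bin-Blue.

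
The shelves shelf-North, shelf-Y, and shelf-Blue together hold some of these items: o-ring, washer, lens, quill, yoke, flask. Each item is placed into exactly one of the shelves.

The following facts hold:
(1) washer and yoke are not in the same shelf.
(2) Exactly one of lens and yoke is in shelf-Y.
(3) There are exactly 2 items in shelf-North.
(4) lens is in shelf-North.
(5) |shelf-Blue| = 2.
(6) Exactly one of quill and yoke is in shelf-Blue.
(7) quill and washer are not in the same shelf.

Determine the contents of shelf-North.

shelf-North = {lens, washer}

From (4): lens ∈ shelf-North.
(2) (exactly one): yoke ∈ shelf-Y.
(6) (exactly one): quill ∈ shelf-Blue.
(7): washer ∉ shelf-Blue.
(1): washer ∉ shelf-Y.
Only one shelf left: washer ∈ shelf-North.
(3): shelf-North already has 2, so the rest are out.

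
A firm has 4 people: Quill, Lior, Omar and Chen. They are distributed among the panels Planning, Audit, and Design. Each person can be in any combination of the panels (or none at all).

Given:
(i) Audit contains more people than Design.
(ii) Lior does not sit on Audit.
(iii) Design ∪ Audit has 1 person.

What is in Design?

From (ii): Lior ∉ Audit.
Suppose Quill ∈ Design: no assignment then satisfies all the clues, so Quill ∉ Design.

Design = {}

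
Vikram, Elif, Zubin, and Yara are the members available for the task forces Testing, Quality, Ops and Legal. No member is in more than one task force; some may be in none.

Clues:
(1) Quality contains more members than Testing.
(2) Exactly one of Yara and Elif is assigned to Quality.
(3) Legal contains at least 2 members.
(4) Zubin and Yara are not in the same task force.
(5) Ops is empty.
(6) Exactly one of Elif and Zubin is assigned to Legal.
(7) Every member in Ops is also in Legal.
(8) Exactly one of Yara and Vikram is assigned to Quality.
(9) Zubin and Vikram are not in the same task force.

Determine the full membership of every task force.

Testing = {}; Quality = {Yara}; Ops = {}; Legal = {Elif, Vikram}

(5): Ops already has 0, so the rest are out.
Suppose Vikram ∈ Testing: no assignment then satisfies all the clues, so Vikram ∉ Testing.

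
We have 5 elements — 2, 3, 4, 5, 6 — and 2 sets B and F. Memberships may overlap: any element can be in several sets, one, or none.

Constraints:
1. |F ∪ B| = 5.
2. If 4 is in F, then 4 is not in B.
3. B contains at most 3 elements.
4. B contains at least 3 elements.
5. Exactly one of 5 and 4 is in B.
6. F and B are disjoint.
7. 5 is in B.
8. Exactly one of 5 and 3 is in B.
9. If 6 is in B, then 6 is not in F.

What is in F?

F = {3, 4}

From (7): 5 ∈ B.
(5) (exactly one): 4 ∉ B.
(6) (disjoint): 5 ∉ F.
(8) (exactly one): 3 ∉ B.
(4): only 3 candidates remain for B, so all are in.
(6) (disjoint): 2 ∉ F.
(6) (disjoint): 6 ∉ F.
Suppose 3 ∉ F: no assignment then satisfies all the clues, so 3 ∈ F.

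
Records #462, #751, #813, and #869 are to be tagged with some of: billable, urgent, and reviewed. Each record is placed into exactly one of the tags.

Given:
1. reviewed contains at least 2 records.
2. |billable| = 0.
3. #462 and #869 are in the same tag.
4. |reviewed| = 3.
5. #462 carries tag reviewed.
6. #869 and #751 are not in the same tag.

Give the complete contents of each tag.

From (5): #462 ∈ reviewed.
(2): billable already has 0, so the rest are out.
(3): #869 matches #462: #869 ∉ urgent.
(3): #869 matches #462: #869 ∈ reviewed.
(6): #751 ∉ reviewed.
Only one tag left: #751 ∈ urgent.
(4): only 3 candidates remain for reviewed, so all are in.

billable = {}; urgent = {#751}; reviewed = {#462, #813, #869}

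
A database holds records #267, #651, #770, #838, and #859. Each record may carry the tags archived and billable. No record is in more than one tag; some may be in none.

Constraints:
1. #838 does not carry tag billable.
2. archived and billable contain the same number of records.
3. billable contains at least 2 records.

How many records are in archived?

2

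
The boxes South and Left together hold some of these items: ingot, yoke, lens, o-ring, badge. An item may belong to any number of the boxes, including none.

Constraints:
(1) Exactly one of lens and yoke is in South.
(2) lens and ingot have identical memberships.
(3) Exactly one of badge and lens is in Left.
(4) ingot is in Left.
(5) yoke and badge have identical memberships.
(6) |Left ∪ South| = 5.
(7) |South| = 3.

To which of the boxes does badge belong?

From (4): ingot ∈ Left.
(2): lens matches ingot: lens ∈ Left.
(3) (exactly one): badge ∉ Left.
(5): yoke matches badge: yoke ∉ Left.
Suppose badge ∉ South: no assignment then satisfies all the clues, so badge ∈ South.

badge: South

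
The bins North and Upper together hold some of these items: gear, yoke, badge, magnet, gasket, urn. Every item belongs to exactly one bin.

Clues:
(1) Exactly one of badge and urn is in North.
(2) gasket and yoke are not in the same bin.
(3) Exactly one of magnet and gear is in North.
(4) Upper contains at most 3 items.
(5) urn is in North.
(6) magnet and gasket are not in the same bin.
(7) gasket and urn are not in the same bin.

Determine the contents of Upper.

Upper = {badge, gasket, gear}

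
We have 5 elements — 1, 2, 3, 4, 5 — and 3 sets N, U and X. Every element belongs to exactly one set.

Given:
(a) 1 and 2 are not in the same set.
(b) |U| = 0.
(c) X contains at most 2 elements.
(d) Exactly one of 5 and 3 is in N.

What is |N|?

(b): U already has 0, so the rest are out.
Suppose 4 ∉ N: no assignment then satisfies all the clues, so 4 ∈ N.

3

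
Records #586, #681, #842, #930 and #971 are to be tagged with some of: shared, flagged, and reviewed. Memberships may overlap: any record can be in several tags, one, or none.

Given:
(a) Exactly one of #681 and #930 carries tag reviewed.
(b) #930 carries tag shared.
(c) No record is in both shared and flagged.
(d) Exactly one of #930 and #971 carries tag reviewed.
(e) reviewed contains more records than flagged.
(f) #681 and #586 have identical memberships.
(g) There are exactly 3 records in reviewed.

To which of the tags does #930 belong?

#930: shared

From (b): #930 ∈ shared.
(c) (disjoint): #930 ∉ flagged.
Suppose #930 ∈ reviewed: no assignment then satisfies all the clues, so #930 ∉ reviewed.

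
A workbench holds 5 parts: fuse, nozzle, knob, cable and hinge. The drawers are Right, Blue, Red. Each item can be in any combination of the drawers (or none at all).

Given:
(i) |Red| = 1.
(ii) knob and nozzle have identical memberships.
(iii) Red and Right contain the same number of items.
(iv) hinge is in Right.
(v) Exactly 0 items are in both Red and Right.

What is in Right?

Right = {hinge}

From (iv): hinge ∈ Right.
Suppose fuse ∈ Right: no assignment then satisfies all the clues, so fuse ∉ Right.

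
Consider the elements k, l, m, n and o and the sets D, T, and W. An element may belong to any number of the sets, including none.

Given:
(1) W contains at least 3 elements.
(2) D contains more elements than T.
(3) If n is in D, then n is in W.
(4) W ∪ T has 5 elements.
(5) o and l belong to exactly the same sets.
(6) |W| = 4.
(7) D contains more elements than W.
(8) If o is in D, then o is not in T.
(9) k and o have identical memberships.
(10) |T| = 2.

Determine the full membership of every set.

D = {k, l, m, n, o}; T = {m, n}; W = {k, l, n, o}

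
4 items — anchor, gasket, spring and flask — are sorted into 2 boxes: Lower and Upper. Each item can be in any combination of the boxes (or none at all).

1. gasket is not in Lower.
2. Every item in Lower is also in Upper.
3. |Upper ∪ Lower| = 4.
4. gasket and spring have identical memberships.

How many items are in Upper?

4

From (1): gasket ∉ Lower.
(4): spring matches gasket: spring ∉ Lower.
Suppose anchor ∉ Upper: no assignment then satisfies all the clues, so anchor ∈ Upper.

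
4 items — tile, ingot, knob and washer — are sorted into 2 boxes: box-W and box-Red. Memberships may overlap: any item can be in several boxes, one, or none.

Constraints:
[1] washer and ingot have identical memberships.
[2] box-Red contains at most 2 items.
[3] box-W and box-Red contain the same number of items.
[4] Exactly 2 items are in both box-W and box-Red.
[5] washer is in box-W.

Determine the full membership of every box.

From (5): washer ∈ box-W.
(1): ingot matches washer: ingot ∈ box-W.
Suppose tile ∈ box-W: no assignment then satisfies all the clues, so tile ∉ box-W.

box-W = {ingot, washer}; box-Red = {ingot, washer}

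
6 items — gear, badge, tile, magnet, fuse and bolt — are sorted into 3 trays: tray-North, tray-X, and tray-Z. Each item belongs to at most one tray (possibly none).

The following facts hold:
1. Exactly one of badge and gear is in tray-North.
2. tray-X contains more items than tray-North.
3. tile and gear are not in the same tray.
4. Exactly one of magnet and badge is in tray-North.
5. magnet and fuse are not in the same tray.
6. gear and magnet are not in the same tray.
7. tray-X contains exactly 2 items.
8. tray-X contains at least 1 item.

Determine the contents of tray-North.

tray-North = {badge}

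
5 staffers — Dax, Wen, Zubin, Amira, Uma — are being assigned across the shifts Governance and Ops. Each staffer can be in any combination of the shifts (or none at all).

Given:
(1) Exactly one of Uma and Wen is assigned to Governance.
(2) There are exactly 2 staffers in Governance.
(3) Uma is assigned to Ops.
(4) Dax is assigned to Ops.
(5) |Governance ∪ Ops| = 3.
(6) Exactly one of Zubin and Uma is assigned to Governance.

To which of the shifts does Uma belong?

Uma: Governance, Ops

From (3): Uma ∈ Ops.
From (4): Dax ∈ Ops.
Suppose Uma ∉ Governance: no assignment then satisfies all the clues, so Uma ∈ Governance.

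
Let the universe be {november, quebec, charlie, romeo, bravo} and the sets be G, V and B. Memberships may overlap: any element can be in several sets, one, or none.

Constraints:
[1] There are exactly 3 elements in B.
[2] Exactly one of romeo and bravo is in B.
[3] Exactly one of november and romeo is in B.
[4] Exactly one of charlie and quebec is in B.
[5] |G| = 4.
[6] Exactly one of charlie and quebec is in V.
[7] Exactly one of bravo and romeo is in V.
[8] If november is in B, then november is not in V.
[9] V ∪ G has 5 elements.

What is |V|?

2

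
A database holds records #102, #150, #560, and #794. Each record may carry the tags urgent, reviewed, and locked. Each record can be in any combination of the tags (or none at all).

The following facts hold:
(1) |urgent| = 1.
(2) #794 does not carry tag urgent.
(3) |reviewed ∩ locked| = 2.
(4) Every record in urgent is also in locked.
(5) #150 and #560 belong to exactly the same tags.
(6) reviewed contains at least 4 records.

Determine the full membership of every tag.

urgent = {#102}; reviewed = {#102, #150, #560, #794}; locked = {#102, #794}

From (2): #794 ∉ urgent.
(6): only 4 candidates remain for reviewed, so all are in.
Suppose #102 ∉ urgent: no assignment then satisfies all the clues, so #102 ∈ urgent.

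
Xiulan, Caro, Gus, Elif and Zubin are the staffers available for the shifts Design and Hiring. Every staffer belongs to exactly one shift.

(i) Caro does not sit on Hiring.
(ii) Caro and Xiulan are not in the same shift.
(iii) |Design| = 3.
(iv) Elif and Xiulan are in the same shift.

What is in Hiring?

Hiring = {Elif, Xiulan}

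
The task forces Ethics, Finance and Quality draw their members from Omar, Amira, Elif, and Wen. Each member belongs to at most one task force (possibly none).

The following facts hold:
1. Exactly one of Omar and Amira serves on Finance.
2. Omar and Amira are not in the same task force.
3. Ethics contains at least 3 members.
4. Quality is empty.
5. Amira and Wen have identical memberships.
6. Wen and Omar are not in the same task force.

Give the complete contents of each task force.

(4): Quality already has 0, so the rest are out.
Suppose Omar ∈ Ethics: no assignment then satisfies all the clues, so Omar ∉ Ethics.

Ethics = {Amira, Elif, Wen}; Finance = {Omar}; Quality = {}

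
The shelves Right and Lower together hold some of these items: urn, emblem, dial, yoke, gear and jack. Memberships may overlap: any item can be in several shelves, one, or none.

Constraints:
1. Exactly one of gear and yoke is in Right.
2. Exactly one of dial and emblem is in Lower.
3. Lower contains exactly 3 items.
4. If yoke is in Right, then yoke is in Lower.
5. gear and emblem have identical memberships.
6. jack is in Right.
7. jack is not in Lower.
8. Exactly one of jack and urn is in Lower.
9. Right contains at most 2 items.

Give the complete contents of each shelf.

From (6): jack ∈ Right.
From (7): jack ∉ Lower.
(8) (exactly one): urn ∈ Lower.
Suppose urn ∈ Right: no assignment then satisfies all the clues, so urn ∉ Right.

Right = {jack, yoke}; Lower = {dial, urn, yoke}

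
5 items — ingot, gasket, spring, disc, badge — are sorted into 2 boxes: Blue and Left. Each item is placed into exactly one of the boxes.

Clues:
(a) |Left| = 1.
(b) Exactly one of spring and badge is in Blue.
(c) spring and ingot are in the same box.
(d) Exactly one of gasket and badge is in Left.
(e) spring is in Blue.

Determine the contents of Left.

From (e): spring ∈ Blue.
(b) (exactly one): badge ∉ Blue.
(c): ingot matches spring: ingot ∈ Blue.
Only one box left: badge ∈ Left.
(a): Left already has 1, so the rest are out.
Only one box left: gasket ∈ Blue.
Only one box left: disc ∈ Blue.

Left = {badge}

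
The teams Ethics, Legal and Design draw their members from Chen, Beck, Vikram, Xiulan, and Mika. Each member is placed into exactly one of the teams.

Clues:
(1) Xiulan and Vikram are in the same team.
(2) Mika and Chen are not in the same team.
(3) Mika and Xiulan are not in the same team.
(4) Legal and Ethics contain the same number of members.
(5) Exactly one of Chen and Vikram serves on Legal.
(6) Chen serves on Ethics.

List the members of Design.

From (6): Chen ∈ Ethics.
(2): Mika ∉ Ethics.
(5) (exactly one): Vikram ∈ Legal.
(1): Xiulan matches Vikram: Xiulan ∉ Ethics.
(1): Xiulan matches Vikram: Xiulan ∈ Legal.
(3): Mika ∉ Legal.
Only one team left: Mika ∈ Design.
Suppose Beck ∈ Design: no assignment then satisfies all the clues, so Beck ∉ Design.

Design = {Mika}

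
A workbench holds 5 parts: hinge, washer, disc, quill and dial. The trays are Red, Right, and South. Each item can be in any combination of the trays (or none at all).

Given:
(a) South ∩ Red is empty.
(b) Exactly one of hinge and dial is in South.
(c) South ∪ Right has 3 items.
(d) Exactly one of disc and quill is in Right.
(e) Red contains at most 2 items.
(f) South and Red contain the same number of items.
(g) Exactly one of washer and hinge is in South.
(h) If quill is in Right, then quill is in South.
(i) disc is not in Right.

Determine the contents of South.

South = {hinge, quill}

From (i): disc ∉ Right.
(d) (exactly one): quill ∈ Right.
(h): quill ∈ South.
(a) (disjoint): quill ∉ Red.
Suppose hinge ∉ South: no assignment then satisfies all the clues, so hinge ∈ South.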